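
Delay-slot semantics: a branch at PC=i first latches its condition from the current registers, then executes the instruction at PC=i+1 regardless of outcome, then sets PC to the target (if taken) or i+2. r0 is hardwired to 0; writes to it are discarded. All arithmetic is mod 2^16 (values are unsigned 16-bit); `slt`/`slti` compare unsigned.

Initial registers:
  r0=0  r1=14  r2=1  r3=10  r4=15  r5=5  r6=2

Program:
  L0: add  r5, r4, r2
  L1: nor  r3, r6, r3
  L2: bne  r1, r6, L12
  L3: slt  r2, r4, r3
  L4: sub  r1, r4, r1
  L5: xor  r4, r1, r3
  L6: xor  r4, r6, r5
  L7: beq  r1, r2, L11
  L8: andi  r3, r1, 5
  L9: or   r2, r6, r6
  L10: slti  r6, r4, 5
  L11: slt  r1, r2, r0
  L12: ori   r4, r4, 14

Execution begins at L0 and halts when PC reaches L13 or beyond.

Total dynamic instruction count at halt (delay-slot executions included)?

5

PC=0  add  r5, r4, r2        | r0=0 r1=14 r2=1 r3=10 r4=15 r5=16 r6=2
PC=1  nor  r3, r6, r3        | r0=0 r1=14 r2=1 r3=65525 r4=15 r5=16 r6=2
PC=2  bne  r1, r6, L12       | r0=0 r1=14 r2=1 r3=65525 r4=15 r5=16 r6=2  [TAKEN]
PC=3  slt  r2, r4, r3        | r0=0 r1=14 r2=1 r3=65525 r4=15 r5=16 r6=2
PC=12 ori   r4, r4, 14       | r0=0 r1=14 r2=1 r3=65525 r4=15 r5=16 r6=2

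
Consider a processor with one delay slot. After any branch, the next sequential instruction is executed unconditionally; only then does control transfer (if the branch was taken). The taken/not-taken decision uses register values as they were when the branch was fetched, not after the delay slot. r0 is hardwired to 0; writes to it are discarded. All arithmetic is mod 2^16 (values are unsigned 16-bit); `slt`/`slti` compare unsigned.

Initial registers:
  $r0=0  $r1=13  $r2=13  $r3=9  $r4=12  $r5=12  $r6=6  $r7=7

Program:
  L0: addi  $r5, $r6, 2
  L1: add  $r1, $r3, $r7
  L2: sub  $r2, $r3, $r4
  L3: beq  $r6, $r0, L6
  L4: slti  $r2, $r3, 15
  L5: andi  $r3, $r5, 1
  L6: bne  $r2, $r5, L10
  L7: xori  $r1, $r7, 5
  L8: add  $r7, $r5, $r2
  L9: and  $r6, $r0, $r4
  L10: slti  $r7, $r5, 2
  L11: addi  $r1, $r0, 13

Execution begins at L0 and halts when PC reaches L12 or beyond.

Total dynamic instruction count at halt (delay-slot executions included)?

10

PC=0  addi  $r5, $r6, 2      | $r0=0 $r1=13 $r2=13 $r3=9 $r4=12 $r5=8 $r6=6 $r7=7
PC=1  add  $r1, $r3, $r7     | $r0=0 $r1=16 $r2=13 $r3=9 $r4=12 $r5=8 $r6=6 $r7=7
PC=2  sub  $r2, $r3, $r4     | $r0=0 $r1=16 $r2=65533 $r3=9 $r4=12 $r5=8 $r6=6 $r7=7
PC=3  beq  $r6, $r0, L6      | $r0=0 $r1=16 $r2=65533 $r3=9 $r4=12 $r5=8 $r6=6 $r7=7  [not taken]
PC=4  slti  $r2, $r3, 15     | $r0=0 $r1=16 $r2=1 $r3=9 $r4=12 $r5=8 $r6=6 $r7=7
PC=5  andi  $r3, $r5, 1      | $r0=0 $r1=16 $r2=1 $r3=0 $r4=12 $r5=8 $r6=6 $r7=7
PC=6  bne  $r2, $r5, L10     | $r0=0 $r1=16 $r2=1 $r3=0 $r4=12 $r5=8 $r6=6 $r7=7  [TAKEN]
PC=7  xori  $r1, $r7, 5      | $r0=0 $r1=2 $r2=1 $r3=0 $r4=12 $r5=8 $r6=6 $r7=7
PC=10 slti  $r7, $r5, 2      | $r0=0 $r1=2 $r2=1 $r3=0 $r4=12 $r5=8 $r6=6 $r7=0
PC=11 addi  $r1, $r0, 13     | $r0=0 $r1=13 $r2=1 $r3=0 $r4=12 $r5=8 $r6=6 $r7=0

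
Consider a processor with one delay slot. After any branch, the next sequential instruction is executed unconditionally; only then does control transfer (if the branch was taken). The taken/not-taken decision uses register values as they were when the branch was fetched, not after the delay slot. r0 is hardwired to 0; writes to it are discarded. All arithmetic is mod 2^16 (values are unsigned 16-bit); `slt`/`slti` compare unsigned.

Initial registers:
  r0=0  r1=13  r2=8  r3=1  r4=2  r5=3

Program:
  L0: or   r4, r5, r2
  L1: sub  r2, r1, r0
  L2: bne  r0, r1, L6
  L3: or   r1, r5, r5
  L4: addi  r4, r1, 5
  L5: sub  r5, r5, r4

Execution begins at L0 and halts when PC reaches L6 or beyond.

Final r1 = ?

3

[0] or   r4, r5, r2  →  {r0:0, r1:13, r2:8, r3:1, r4:11, r5:3}
[1] sub  r2, r1, r0  →  {r0:0, r1:13, r2:13, r3:1, r4:11, r5:3}
[2] bne  r0, r1, L6  →  {r0:0, r1:13, r2:13, r3:1, r4:11, r5:3}  ⟨branch taken⟩
[3] or   r1, r5, r5  →  {r0:0, r1:3, r2:13, r3:1, r4:11, r5:3}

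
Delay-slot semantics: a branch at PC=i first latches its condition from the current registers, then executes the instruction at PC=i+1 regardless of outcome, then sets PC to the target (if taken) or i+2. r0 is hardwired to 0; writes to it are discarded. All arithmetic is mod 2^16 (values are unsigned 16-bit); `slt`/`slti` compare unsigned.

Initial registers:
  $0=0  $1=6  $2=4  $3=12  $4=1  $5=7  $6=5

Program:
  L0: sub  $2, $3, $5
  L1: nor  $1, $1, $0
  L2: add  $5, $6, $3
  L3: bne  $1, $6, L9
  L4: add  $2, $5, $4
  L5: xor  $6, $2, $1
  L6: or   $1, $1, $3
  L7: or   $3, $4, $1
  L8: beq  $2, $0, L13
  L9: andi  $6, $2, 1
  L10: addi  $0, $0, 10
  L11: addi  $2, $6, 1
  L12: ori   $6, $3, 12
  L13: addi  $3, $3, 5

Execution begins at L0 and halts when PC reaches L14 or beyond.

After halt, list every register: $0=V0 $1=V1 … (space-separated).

[0] sub  $2, $3, $5  →  {$0:0, $1:6, $2:5, $3:12, $4:1, $5:7, $6:5}
[1] nor  $1, $1, $0  →  {$0:0, $1:65529, $2:5, $3:12, $4:1, $5:7, $6:5}
[2] add  $5, $6, $3  →  {$0:0, $1:65529, $2:5, $3:12, $4:1, $5:17, $6:5}
[3] bne  $1, $6, L9  →  {$0:0, $1:65529, $2:5, $3:12, $4:1, $5:17, $6:5}  ⟨branch taken⟩
[4] add  $2, $5, $4  →  {$0:0, $1:65529, $2:18, $3:12, $4:1, $5:17, $6:5}
[9] andi  $6, $2, 1  →  {$0:0, $1:65529, $2:18, $3:12, $4:1, $5:17, $6:0}
[10] addi  $0, $0, 10  →  {$0:0, $1:65529, $2:18, $3:12, $4:1, $5:17, $6:0}
[11] addi  $2, $6, 1  →  {$0:0, $1:65529, $2:1, $3:12, $4:1, $5:17, $6:0}
[12] ori   $6, $3, 12  →  {$0:0, $1:65529, $2:1, $3:12, $4:1, $5:17, $6:12}
[13] addi  $3, $3, 5  →  {$0:0, $1:65529, $2:1, $3:17, $4:1, $5:17, $6:12}

$0=0 $1=65529 $2=1 $3=17 $4=1 $5=17 $6=12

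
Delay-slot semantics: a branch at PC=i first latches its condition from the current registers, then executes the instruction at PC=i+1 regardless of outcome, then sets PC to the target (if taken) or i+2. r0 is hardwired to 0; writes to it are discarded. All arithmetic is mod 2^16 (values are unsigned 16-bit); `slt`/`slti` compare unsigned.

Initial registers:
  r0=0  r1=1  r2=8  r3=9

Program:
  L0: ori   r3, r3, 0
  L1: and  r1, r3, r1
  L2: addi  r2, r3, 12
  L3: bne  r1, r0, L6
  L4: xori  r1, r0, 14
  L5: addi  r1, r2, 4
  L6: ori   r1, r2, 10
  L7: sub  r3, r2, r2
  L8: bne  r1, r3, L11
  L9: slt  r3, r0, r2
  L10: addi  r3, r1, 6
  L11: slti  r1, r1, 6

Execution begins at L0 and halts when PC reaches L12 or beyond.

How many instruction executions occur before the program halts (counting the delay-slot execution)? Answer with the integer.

PC=0  ori   r3, r3, 0        | r0=0 r1=1 r2=8 r3=9
PC=1  and  r1, r3, r1        | r0=0 r1=1 r2=8 r3=9
PC=2  addi  r2, r3, 12       | r0=0 r1=1 r2=21 r3=9
PC=3  bne  r1, r0, L6        | r0=0 r1=1 r2=21 r3=9  [TAKEN]
PC=4  xori  r1, r0, 14       | r0=0 r1=14 r2=21 r3=9
PC=6  ori   r1, r2, 10       | r0=0 r1=31 r2=21 r3=9
PC=7  sub  r3, r2, r2        | r0=0 r1=31 r2=21 r3=0
PC=8  bne  r1, r3, L11       | r0=0 r1=31 r2=21 r3=0  [TAKEN]
PC=9  slt  r3, r0, r2        | r0=0 r1=31 r2=21 r3=1
PC=11 slti  r1, r1, 6        | r0=0 r1=0 r2=21 r3=1

10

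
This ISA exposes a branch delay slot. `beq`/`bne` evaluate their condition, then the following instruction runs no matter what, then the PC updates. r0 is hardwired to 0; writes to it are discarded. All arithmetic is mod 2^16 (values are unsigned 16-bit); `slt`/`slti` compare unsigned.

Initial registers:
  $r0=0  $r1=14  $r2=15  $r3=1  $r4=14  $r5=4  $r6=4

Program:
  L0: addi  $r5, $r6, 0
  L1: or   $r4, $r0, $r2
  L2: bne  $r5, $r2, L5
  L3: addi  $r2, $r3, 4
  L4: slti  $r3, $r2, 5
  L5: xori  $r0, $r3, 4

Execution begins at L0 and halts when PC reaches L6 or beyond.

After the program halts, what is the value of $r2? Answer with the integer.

  step pc=0: addi  $r5, $r6, 0  regs=(0,14,15,1,14,4,4)
  step pc=1: or   $r4, $r0, $r2  regs=(0,14,15,1,15,4,4)
  step pc=2: bne  $r5, $r2, L5  cond=T  regs=(0,14,15,1,15,4,4)
  step pc=3: addi  $r2, $r3, 4  regs=(0,14,5,1,15,4,4)
  step pc=5: xori  $r0, $r3, 4  regs=(0,14,5,1,15,4,4)

5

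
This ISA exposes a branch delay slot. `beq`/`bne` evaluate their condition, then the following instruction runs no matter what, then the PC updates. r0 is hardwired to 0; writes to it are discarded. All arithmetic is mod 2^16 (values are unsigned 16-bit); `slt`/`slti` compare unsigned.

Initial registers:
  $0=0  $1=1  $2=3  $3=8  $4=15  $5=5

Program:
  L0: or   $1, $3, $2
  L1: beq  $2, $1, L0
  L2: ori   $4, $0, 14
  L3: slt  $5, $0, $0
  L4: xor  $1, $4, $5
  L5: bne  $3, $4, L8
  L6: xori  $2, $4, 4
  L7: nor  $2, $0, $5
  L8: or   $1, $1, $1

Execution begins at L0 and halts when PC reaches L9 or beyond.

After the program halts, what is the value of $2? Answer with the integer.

10

PC=0  or   $1, $3, $2        | $0=0 $1=11 $2=3 $3=8 $4=15 $5=5
PC=1  beq  $2, $1, L0        | $0=0 $1=11 $2=3 $3=8 $4=15 $5=5  [not taken]
PC=2  ori   $4, $0, 14       | $0=0 $1=11 $2=3 $3=8 $4=14 $5=5
PC=3  slt  $5, $0, $0        | $0=0 $1=11 $2=3 $3=8 $4=14 $5=0
PC=4  xor  $1, $4, $5        | $0=0 $1=14 $2=3 $3=8 $4=14 $5=0
PC=5  bne  $3, $4, L8        | $0=0 $1=14 $2=3 $3=8 $4=14 $5=0  [TAKEN]
PC=6  xori  $2, $4, 4        | $0=0 $1=14 $2=10 $3=8 $4=14 $5=0
PC=8  or   $1, $1, $1        | $0=0 $1=14 $2=10 $3=8 $4=14 $5=0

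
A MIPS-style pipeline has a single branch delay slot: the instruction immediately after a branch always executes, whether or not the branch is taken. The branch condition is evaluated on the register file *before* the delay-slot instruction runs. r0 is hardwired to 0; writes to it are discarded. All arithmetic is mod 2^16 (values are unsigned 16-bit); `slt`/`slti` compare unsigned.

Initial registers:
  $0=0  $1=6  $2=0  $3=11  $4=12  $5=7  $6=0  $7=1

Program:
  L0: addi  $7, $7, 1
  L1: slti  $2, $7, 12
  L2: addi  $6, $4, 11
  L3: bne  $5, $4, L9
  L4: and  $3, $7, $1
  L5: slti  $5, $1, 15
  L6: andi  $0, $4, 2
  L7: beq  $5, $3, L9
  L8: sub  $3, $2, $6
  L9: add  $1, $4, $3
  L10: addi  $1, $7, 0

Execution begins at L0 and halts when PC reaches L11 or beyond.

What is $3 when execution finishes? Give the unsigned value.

  step pc=0: addi  $7, $7, 1  regs=(0,6,0,11,12,7,0,2)
  step pc=1: slti  $2, $7, 12  regs=(0,6,1,11,12,7,0,2)
  step pc=2: addi  $6, $4, 11  regs=(0,6,1,11,12,7,23,2)
  step pc=3: bne  $5, $4, L9  cond=T  regs=(0,6,1,11,12,7,23,2)
  step pc=4: and  $3, $7, $1  regs=(0,6,1,2,12,7,23,2)
  step pc=9: add  $1, $4, $3  regs=(0,14,1,2,12,7,23,2)
  step pc=10: addi  $1, $7, 0  regs=(0,2,1,2,12,7,23,2)

2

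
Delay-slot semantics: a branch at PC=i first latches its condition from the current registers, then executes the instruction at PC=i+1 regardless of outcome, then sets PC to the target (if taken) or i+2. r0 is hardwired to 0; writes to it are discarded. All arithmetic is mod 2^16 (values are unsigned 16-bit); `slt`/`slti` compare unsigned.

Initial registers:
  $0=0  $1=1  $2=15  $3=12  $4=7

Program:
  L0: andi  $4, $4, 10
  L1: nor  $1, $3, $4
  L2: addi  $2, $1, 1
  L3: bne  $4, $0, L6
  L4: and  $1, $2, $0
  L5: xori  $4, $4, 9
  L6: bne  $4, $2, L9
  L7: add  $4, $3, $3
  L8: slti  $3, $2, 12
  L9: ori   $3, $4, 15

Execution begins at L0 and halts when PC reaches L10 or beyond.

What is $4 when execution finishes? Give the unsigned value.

PC=0  andi  $4, $4, 10       | $0=0 $1=1 $2=15 $3=12 $4=2
PC=1  nor  $1, $3, $4        | $0=0 $1=65521 $2=15 $3=12 $4=2
PC=2  addi  $2, $1, 1        | $0=0 $1=65521 $2=65522 $3=12 $4=2
PC=3  bne  $4, $0, L6        | $0=0 $1=65521 $2=65522 $3=12 $4=2  [TAKEN]
PC=4  and  $1, $2, $0        | $0=0 $1=0 $2=65522 $3=12 $4=2
PC=6  bne  $4, $2, L9        | $0=0 $1=0 $2=65522 $3=12 $4=2  [TAKEN]
PC=7  add  $4, $3, $3        | $0=0 $1=0 $2=65522 $3=12 $4=24
PC=9  ori   $3, $4, 15       | $0=0 $1=0 $2=65522 $3=31 $4=24

24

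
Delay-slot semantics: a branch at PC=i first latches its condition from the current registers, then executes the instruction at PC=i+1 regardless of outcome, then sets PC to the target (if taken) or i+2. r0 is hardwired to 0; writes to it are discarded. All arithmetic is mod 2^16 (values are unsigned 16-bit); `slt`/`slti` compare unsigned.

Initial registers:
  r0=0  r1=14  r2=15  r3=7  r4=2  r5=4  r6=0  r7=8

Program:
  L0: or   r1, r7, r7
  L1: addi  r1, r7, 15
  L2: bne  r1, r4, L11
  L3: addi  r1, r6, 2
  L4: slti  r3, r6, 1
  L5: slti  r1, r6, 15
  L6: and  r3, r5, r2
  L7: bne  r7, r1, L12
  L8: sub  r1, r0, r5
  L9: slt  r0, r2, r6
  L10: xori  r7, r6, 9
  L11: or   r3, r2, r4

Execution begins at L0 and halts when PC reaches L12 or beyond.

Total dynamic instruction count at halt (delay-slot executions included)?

PC=0  or   r1, r7, r7        | r0=0 r1=8 r2=15 r3=7 r4=2 r5=4 r6=0 r7=8
PC=1  addi  r1, r7, 15       | r0=0 r1=23 r2=15 r3=7 r4=2 r5=4 r6=0 r7=8
PC=2  bne  r1, r4, L11       | r0=0 r1=23 r2=15 r3=7 r4=2 r5=4 r6=0 r7=8  [TAKEN]
PC=3  addi  r1, r6, 2        | r0=0 r1=2 r2=15 r3=7 r4=2 r5=4 r6=0 r7=8
PC=11 or   r3, r2, r4        | r0=0 r1=2 r2=15 r3=15 r4=2 r5=4 r6=0 r7=8

5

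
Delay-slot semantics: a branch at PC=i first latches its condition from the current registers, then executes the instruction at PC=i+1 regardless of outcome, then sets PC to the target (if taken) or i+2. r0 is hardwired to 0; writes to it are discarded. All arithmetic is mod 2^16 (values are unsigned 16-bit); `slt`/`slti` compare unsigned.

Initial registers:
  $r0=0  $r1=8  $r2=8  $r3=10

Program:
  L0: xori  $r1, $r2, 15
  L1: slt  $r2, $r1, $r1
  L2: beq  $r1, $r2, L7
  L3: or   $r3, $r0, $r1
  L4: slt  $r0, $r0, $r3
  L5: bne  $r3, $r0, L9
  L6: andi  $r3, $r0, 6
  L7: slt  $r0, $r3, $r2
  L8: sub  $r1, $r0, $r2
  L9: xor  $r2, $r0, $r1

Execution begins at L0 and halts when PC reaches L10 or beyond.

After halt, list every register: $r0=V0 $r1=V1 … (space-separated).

#0 xori  $r1, $r2, 15 ; 0/7/8/10
#1 slt  $r2, $r1, $r1 ; 0/7/0/10
#2 beq  $r1, $r2, L7 ; 0/7/0/10 ; →fallthru
#3 or   $r3, $r0, $r1 ; 0/7/0/7
#4 slt  $r0, $r0, $r3 ; 0/7/0/7
#5 bne  $r3, $r0, L9 ; 0/7/0/7 ; →target
#6 andi  $r3, $r0, 6 ; 0/7/0/0
#9 xor  $r2, $r0, $r1 ; 0/7/7/0

$r0=0 $r1=7 $r2=7 $r3=0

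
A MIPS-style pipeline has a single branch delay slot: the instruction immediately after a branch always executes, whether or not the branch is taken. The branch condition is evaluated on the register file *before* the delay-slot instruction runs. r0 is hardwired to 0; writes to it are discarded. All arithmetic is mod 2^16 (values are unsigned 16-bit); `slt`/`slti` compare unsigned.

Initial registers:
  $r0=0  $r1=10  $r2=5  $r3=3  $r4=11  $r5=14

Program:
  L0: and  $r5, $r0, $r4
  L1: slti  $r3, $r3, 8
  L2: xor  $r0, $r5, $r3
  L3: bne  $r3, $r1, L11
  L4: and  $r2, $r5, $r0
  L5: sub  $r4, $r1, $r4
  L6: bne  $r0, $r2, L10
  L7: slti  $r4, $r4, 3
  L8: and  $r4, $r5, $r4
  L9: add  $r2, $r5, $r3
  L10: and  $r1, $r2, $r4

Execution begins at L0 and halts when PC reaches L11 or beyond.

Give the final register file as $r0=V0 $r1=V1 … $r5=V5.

[0] and  $r5, $r0, $r4  →  {$r0:0, $r1:10, $r2:5, $r3:3, $r4:11, $r5:0}
[1] slti  $r3, $r3, 8  →  {$r0:0, $r1:10, $r2:5, $r3:1, $r4:11, $r5:0}
[2] xor  $r0, $r5, $r3  →  {$r0:0, $r1:10, $r2:5, $r3:1, $r4:11, $r5:0}
[3] bne  $r3, $r1, L11  →  {$r0:0, $r1:10, $r2:5, $r3:1, $r4:11, $r5:0}  ⟨branch taken⟩
[4] and  $r2, $r5, $r0  →  {$r0:0, $r1:10, $r2:0, $r3:1, $r4:11, $r5:0}

$r0=0 $r1=10 $r2=0 $r3=1 $r4=11 $r5=0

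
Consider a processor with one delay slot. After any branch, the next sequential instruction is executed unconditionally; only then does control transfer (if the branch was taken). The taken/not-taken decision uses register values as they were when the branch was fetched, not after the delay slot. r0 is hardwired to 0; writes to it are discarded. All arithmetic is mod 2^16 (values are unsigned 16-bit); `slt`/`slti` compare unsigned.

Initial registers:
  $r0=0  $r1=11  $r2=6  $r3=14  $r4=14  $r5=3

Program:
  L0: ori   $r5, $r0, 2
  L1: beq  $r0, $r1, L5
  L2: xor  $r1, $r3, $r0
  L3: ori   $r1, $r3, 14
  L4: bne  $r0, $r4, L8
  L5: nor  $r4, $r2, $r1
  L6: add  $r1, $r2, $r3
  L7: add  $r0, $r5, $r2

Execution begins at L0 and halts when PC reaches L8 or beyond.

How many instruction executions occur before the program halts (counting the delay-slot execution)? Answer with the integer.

#0 ori   $r5, $r0, 2 ; 0/11/6/14/14/2
#1 beq  $r0, $r1, L5 ; 0/11/6/14/14/2 ; →fallthru
#2 xor  $r1, $r3, $r0 ; 0/14/6/14/14/2
#3 ori   $r1, $r3, 14 ; 0/14/6/14/14/2
#4 bne  $r0, $r4, L8 ; 0/14/6/14/14/2 ; →target
#5 nor  $r4, $r2, $r1 ; 0/14/6/14/65521/2

6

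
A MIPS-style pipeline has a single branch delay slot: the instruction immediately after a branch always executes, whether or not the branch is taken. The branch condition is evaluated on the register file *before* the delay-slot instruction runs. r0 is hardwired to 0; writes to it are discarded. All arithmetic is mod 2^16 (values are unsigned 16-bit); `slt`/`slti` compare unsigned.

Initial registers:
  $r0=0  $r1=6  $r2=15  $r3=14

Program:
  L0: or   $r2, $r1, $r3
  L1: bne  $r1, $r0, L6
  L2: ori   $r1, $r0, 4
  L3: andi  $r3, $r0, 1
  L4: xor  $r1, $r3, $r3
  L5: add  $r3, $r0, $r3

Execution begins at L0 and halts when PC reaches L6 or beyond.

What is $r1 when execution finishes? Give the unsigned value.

4

  step pc=0: or   $r2, $r1, $r3  regs=(0,6,14,14)
  step pc=1: bne  $r1, $r0, L6  cond=T  regs=(0,6,14,14)
  step pc=2: ori   $r1, $r0, 4  regs=(0,4,14,14)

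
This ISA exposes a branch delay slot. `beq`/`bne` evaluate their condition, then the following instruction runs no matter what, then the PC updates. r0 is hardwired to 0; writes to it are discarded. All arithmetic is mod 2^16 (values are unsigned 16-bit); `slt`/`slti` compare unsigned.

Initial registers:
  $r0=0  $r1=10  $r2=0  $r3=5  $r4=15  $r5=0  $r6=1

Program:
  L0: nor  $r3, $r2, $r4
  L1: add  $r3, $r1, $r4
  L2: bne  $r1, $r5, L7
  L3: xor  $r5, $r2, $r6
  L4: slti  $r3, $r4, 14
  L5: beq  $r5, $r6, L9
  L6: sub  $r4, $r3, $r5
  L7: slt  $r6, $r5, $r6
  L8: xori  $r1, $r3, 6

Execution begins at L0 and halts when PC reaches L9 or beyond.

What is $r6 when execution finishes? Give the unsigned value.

0

[0] nor  $r3, $r2, $r4  →  {$r0:0, $r1:10, $r2:0, $r3:65520, $r4:15, $r5:0, $r6:1}
[1] add  $r3, $r1, $r4  →  {$r0:0, $r1:10, $r2:0, $r3:25, $r4:15, $r5:0, $r6:1}
[2] bne  $r1, $r5, L7  →  {$r0:0, $r1:10, $r2:0, $r3:25, $r4:15, $r5:0, $r6:1}  ⟨branch taken⟩
[3] xor  $r5, $r2, $r6  →  {$r0:0, $r1:10, $r2:0, $r3:25, $r4:15, $r5:1, $r6:1}
[7] slt  $r6, $r5, $r6  →  {$r0:0, $r1:10, $r2:0, $r3:25, $r4:15, $r5:1, $r6:0}
[8] xori  $r1, $r3, 6  →  {$r0:0, $r1:31, $r2:0, $r3:25, $r4:15, $r5:1, $r6:0}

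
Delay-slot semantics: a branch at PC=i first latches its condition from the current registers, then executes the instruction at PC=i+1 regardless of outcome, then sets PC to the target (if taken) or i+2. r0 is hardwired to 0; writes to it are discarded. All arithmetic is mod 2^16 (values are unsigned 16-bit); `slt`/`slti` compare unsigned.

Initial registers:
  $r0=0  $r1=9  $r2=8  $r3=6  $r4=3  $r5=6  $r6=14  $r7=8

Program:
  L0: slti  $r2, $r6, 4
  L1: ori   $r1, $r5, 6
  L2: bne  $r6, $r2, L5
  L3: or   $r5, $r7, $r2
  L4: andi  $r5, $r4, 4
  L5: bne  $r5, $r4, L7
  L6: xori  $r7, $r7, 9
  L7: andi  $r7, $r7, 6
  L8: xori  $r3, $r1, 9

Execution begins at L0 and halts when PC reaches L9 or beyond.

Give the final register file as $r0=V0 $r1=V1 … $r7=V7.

$r0=0 $r1=6 $r2=0 $r3=15 $r4=3 $r5=8 $r6=14 $r7=0

  step pc=0: slti  $r2, $r6, 4  regs=(0,9,0,6,3,6,14,8)
  step pc=1: ori   $r1, $r5, 6  regs=(0,6,0,6,3,6,14,8)
  step pc=2: bne  $r6, $r2, L5  cond=T  regs=(0,6,0,6,3,6,14,8)
  step pc=3: or   $r5, $r7, $r2  regs=(0,6,0,6,3,8,14,8)
  step pc=5: bne  $r5, $r4, L7  cond=T  regs=(0,6,0,6,3,8,14,8)
  step pc=6: xori  $r7, $r7, 9  regs=(0,6,0,6,3,8,14,1)
  step pc=7: andi  $r7, $r7, 6  regs=(0,6,0,6,3,8,14,0)
  step pc=8: xori  $r3, $r1, 9  regs=(0,6,0,15,3,8,14,0)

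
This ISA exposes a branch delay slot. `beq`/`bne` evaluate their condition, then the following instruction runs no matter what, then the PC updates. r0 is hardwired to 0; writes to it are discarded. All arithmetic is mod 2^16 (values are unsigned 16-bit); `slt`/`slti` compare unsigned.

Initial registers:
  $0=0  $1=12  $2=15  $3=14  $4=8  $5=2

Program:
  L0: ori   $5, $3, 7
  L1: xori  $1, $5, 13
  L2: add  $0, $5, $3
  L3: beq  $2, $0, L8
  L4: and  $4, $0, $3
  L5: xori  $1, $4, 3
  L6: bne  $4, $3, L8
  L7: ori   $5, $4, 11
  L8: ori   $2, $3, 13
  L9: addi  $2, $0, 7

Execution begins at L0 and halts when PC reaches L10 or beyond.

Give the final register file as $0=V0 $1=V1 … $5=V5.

[0] ori   $5, $3, 7  →  {$0:0, $1:12, $2:15, $3:14, $4:8, $5:15}
[1] xori  $1, $5, 13  →  {$0:0, $1:2, $2:15, $3:14, $4:8, $5:15}
[2] add  $0, $5, $3  →  {$0:0, $1:2, $2:15, $3:14, $4:8, $5:15}
[3] beq  $2, $0, L8  →  {$0:0, $1:2, $2:15, $3:14, $4:8, $5:15}  ⟨branch fallthrough⟩
[4] and  $4, $0, $3  →  {$0:0, $1:2, $2:15, $3:14, $4:0, $5:15}
[5] xori  $1, $4, 3  →  {$0:0, $1:3, $2:15, $3:14, $4:0, $5:15}
[6] bne  $4, $3, L8  →  {$0:0, $1:3, $2:15, $3:14, $4:0, $5:15}  ⟨branch taken⟩
[7] ori   $5, $4, 11  →  {$0:0, $1:3, $2:15, $3:14, $4:0, $5:11}
[8] ori   $2, $3, 13  →  {$0:0, $1:3, $2:15, $3:14, $4:0, $5:11}
[9] addi  $2, $0, 7  →  {$0:0, $1:3, $2:7, $3:14, $4:0, $5:11}

$0=0 $1=3 $2=7 $3=14 $4=0 $5=11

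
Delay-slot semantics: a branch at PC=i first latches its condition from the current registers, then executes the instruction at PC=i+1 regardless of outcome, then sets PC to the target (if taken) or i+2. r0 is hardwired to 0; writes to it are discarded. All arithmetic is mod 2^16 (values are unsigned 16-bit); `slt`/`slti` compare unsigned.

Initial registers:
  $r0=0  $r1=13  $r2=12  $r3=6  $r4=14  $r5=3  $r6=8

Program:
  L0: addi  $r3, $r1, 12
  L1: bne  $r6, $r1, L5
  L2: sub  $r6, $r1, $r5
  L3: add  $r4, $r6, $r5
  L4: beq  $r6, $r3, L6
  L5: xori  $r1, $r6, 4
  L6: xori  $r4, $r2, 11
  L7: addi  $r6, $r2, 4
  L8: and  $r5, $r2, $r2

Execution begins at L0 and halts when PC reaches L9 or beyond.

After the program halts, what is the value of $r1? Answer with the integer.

#0 addi  $r3, $r1, 12 ; 0/13/12/25/14/3/8
#1 bne  $r6, $r1, L5 ; 0/13/12/25/14/3/8 ; →target
#2 sub  $r6, $r1, $r5 ; 0/13/12/25/14/3/10
#5 xori  $r1, $r6, 4 ; 0/14/12/25/14/3/10
#6 xori  $r4, $r2, 11 ; 0/14/12/25/7/3/10
#7 addi  $r6, $r2, 4 ; 0/14/12/25/7/3/16
#8 and  $r5, $r2, $r2 ; 0/14/12/25/7/12/16

14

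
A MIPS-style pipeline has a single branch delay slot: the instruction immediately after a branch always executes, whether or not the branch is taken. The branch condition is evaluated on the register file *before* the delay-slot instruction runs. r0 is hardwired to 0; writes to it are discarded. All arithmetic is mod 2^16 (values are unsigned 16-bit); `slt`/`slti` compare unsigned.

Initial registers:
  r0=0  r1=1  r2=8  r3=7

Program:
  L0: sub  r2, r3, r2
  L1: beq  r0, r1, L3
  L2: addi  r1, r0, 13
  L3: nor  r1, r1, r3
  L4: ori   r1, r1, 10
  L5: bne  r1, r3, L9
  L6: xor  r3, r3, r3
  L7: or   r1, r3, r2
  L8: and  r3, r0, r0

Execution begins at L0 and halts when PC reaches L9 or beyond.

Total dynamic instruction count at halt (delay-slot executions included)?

PC=0  sub  r2, r3, r2        | r0=0 r1=1 r2=65535 r3=7
PC=1  beq  r0, r1, L3        | r0=0 r1=1 r2=65535 r3=7  [not taken]
PC=2  addi  r1, r0, 13       | r0=0 r1=13 r2=65535 r3=7
PC=3  nor  r1, r1, r3        | r0=0 r1=65520 r2=65535 r3=7
PC=4  ori   r1, r1, 10       | r0=0 r1=65530 r2=65535 r3=7
PC=5  bne  r1, r3, L9        | r0=0 r1=65530 r2=65535 r3=7  [TAKEN]
PC=6  xor  r3, r3, r3        | r0=0 r1=65530 r2=65535 r3=0

7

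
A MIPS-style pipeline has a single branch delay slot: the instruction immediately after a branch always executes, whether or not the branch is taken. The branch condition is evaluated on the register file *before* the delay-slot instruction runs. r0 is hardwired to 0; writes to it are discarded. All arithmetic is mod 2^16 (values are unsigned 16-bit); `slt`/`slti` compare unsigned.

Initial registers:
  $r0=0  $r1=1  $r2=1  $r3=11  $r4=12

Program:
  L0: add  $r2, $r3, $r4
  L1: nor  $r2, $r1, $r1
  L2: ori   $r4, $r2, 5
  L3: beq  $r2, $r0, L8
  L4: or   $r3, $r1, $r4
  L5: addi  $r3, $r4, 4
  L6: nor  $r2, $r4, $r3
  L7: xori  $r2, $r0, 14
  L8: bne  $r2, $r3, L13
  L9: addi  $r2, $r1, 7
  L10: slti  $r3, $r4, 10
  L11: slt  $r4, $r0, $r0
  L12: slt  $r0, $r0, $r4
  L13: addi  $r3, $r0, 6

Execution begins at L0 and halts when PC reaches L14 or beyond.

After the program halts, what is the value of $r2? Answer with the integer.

  step pc=0: add  $r2, $r3, $r4  regs=(0,1,23,11,12)
  step pc=1: nor  $r2, $r1, $r1  regs=(0,1,65534,11,12)
  step pc=2: ori   $r4, $r2, 5  regs=(0,1,65534,11,65535)
  step pc=3: beq  $r2, $r0, L8  cond=F  regs=(0,1,65534,11,65535)
  step pc=4: or   $r3, $r1, $r4  regs=(0,1,65534,65535,65535)
  step pc=5: addi  $r3, $r4, 4  regs=(0,1,65534,3,65535)
  step pc=6: nor  $r2, $r4, $r3  regs=(0,1,0,3,65535)
  step pc=7: xori  $r2, $r0, 14  regs=(0,1,14,3,65535)
  step pc=8: bne  $r2, $r3, L13  cond=T  regs=(0,1,14,3,65535)
  step pc=9: addi  $r2, $r1, 7  regs=(0,1,8,3,65535)
  step pc=13: addi  $r3, $r0, 6  regs=(0,1,8,6,65535)

8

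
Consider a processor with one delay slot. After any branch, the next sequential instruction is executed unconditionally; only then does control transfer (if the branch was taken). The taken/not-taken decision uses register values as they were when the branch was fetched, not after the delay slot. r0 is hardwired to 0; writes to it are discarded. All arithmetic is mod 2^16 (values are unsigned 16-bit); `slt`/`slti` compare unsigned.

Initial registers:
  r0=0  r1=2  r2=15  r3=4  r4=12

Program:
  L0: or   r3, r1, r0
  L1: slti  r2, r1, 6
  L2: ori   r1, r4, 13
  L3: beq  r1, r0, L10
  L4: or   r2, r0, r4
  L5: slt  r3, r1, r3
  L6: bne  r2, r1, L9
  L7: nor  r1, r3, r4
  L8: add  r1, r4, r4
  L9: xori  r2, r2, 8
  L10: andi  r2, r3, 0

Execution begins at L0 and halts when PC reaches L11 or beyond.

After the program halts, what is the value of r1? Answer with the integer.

65523

  step pc=0: or   r3, r1, r0  regs=(0,2,15,2,12)
  step pc=1: slti  r2, r1, 6  regs=(0,2,1,2,12)
  step pc=2: ori   r1, r4, 13  regs=(0,13,1,2,12)
  step pc=3: beq  r1, r0, L10  cond=F  regs=(0,13,1,2,12)
  step pc=4: or   r2, r0, r4  regs=(0,13,12,2,12)
  step pc=5: slt  r3, r1, r3  regs=(0,13,12,0,12)
  step pc=6: bne  r2, r1, L9  cond=T  regs=(0,13,12,0,12)
  step pc=7: nor  r1, r3, r4  regs=(0,65523,12,0,12)
  step pc=9: xori  r2, r2, 8  regs=(0,65523,4,0,12)
  step pc=10: andi  r2, r3, 0  regs=(0,65523,0,0,12)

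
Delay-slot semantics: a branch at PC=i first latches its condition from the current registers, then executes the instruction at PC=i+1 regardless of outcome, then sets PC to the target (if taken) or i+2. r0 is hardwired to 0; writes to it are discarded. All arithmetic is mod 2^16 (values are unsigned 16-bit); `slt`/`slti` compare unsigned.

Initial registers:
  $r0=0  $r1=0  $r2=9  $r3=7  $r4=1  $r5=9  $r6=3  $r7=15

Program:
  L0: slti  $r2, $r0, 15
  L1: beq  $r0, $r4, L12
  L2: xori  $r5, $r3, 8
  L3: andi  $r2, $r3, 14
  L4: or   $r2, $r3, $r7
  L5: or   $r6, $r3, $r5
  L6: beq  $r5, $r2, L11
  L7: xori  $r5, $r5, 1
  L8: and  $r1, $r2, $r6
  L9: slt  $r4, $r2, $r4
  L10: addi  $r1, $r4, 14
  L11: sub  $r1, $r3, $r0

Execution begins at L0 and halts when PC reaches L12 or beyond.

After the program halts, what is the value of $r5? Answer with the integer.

  step pc=0: slti  $r2, $r0, 15  regs=(0,0,1,7,1,9,3,15)
  step pc=1: beq  $r0, $r4, L12  cond=F  regs=(0,0,1,7,1,9,3,15)
  step pc=2: xori  $r5, $r3, 8  regs=(0,0,1,7,1,15,3,15)
  step pc=3: andi  $r2, $r3, 14  regs=(0,0,6,7,1,15,3,15)
  step pc=4: or   $r2, $r3, $r7  regs=(0,0,15,7,1,15,3,15)
  step pc=5: or   $r6, $r3, $r5  regs=(0,0,15,7,1,15,15,15)
  step pc=6: beq  $r5, $r2, L11  cond=T  regs=(0,0,15,7,1,15,15,15)
  step pc=7: xori  $r5, $r5, 1  regs=(0,0,15,7,1,14,15,15)
  step pc=11: sub  $r1, $r3, $r0  regs=(0,7,15,7,1,14,15,15)

14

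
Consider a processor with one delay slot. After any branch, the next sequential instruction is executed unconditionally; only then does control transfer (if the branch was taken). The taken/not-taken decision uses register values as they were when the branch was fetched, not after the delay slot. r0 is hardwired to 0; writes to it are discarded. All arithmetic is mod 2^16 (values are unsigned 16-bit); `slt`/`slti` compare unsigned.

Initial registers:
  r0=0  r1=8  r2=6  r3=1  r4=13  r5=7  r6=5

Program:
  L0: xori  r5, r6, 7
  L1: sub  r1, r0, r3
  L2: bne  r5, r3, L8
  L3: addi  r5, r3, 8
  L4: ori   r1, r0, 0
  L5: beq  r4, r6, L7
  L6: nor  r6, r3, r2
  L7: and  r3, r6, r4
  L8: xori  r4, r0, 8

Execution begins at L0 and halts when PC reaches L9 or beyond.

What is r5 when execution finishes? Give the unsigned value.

9

PC=0  xori  r5, r6, 7        | r0=0 r1=8 r2=6 r3=1 r4=13 r5=2 r6=5
PC=1  sub  r1, r0, r3        | r0=0 r1=65535 r2=6 r3=1 r4=13 r5=2 r6=5
PC=2  bne  r5, r3, L8        | r0=0 r1=65535 r2=6 r3=1 r4=13 r5=2 r6=5  [TAKEN]
PC=3  addi  r5, r3, 8        | r0=0 r1=65535 r2=6 r3=1 r4=13 r5=9 r6=5
PC=8  xori  r4, r0, 8        | r0=0 r1=65535 r2=6 r3=1 r4=8 r5=9 r6=5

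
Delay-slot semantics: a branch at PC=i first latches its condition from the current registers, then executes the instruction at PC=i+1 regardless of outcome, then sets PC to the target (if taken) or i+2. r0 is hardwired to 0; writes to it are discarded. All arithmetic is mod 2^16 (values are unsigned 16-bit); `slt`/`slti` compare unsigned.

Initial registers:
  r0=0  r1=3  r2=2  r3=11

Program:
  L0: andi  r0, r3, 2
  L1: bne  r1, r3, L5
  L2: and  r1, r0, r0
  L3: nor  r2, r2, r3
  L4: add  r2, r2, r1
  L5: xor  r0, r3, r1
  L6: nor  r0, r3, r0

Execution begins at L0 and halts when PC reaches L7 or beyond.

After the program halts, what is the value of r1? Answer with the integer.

0

  step pc=0: andi  r0, r3, 2  regs=(0,3,2,11)
  step pc=1: bne  r1, r3, L5  cond=T  regs=(0,3,2,11)
  step pc=2: and  r1, r0, r0  regs=(0,0,2,11)
  step pc=5: xor  r0, r3, r1  regs=(0,0,2,11)
  step pc=6: nor  r0, r3, r0  regs=(0,0,2,11)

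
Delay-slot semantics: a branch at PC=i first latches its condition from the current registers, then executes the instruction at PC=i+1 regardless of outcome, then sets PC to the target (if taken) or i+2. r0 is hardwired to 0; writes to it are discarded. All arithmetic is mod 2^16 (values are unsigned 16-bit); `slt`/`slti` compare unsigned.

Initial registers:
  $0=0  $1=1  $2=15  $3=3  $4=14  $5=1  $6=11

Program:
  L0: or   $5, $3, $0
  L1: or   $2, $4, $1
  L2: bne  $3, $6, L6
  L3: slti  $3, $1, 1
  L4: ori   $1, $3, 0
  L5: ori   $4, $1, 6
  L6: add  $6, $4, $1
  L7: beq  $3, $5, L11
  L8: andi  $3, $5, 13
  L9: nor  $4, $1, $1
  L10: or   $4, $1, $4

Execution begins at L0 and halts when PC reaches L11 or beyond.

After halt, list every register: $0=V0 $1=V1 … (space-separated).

$0=0 $1=1 $2=15 $3=1 $4=65535 $5=3 $6=15

  step pc=0: or   $5, $3, $0  regs=(0,1,15,3,14,3,11)
  step pc=1: or   $2, $4, $1  regs=(0,1,15,3,14,3,11)
  step pc=2: bne  $3, $6, L6  cond=T  regs=(0,1,15,3,14,3,11)
  step pc=3: slti  $3, $1, 1  regs=(0,1,15,0,14,3,11)
  step pc=6: add  $6, $4, $1  regs=(0,1,15,0,14,3,15)
  step pc=7: beq  $3, $5, L11  cond=F  regs=(0,1,15,0,14,3,15)
  step pc=8: andi  $3, $5, 13  regs=(0,1,15,1,14,3,15)
  step pc=9: nor  $4, $1, $1  regs=(0,1,15,1,65534,3,15)
  step pc=10: or   $4, $1, $4  regs=(0,1,15,1,65535,3,15)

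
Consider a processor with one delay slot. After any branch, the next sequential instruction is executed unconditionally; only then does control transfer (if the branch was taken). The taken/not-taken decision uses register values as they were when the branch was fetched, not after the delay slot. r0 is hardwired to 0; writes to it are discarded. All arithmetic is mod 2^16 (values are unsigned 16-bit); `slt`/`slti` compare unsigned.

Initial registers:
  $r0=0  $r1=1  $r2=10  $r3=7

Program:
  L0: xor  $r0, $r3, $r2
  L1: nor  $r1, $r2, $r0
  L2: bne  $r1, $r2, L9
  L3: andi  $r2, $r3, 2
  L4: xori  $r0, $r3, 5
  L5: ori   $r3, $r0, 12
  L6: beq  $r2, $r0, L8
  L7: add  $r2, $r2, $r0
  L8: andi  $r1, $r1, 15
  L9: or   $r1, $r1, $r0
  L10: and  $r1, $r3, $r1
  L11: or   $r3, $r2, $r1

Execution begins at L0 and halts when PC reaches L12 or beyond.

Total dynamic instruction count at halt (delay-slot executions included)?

7

[0] xor  $r0, $r3, $r2  →  {$r0:0, $r1:1, $r2:10, $r3:7}
[1] nor  $r1, $r2, $r0  →  {$r0:0, $r1:65525, $r2:10, $r3:7}
[2] bne  $r1, $r2, L9  →  {$r0:0, $r1:65525, $r2:10, $r3:7}  ⟨branch taken⟩
[3] andi  $r2, $r3, 2  →  {$r0:0, $r1:65525, $r2:2, $r3:7}
[9] or   $r1, $r1, $r0  →  {$r0:0, $r1:65525, $r2:2, $r3:7}
[10] and  $r1, $r3, $r1  →  {$r0:0, $r1:5, $r2:2, $r3:7}
[11] or   $r3, $r2, $r1  →  {$r0:0, $r1:5, $r2:2, $r3:7}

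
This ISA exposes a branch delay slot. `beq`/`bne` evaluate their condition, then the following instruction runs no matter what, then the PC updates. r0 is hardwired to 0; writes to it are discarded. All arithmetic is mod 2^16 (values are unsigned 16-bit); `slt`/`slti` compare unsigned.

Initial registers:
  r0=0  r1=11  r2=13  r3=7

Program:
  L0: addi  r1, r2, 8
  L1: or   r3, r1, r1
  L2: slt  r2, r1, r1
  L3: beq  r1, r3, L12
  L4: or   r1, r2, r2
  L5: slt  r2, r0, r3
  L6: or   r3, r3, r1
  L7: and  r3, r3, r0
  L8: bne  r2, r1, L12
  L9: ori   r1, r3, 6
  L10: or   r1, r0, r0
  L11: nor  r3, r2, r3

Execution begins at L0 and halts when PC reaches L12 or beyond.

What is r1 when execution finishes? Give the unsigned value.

[0] addi  r1, r2, 8  →  {r0:0, r1:21, r2:13, r3:7}
[1] or   r3, r1, r1  →  {r0:0, r1:21, r2:13, r3:21}
[2] slt  r2, r1, r1  →  {r0:0, r1:21, r2:0, r3:21}
[3] beq  r1, r3, L12  →  {r0:0, r1:21, r2:0, r3:21}  ⟨branch taken⟩
[4] or   r1, r2, r2  →  {r0:0, r1:0, r2:0, r3:21}

0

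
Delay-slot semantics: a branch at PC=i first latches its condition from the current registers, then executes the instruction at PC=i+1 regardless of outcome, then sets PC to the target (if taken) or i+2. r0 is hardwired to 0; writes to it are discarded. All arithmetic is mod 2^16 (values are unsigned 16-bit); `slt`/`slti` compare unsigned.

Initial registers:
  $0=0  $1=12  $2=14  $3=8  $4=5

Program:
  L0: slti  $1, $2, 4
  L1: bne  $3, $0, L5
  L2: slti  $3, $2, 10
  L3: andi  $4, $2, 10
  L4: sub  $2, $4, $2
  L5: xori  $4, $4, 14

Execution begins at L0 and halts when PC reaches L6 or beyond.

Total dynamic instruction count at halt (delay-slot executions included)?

4

#0 slti  $1, $2, 4 ; 0/0/14/8/5
#1 bne  $3, $0, L5 ; 0/0/14/8/5 ; →target
#2 slti  $3, $2, 10 ; 0/0/14/0/5
#5 xori  $4, $4, 14 ; 0/0/14/0/11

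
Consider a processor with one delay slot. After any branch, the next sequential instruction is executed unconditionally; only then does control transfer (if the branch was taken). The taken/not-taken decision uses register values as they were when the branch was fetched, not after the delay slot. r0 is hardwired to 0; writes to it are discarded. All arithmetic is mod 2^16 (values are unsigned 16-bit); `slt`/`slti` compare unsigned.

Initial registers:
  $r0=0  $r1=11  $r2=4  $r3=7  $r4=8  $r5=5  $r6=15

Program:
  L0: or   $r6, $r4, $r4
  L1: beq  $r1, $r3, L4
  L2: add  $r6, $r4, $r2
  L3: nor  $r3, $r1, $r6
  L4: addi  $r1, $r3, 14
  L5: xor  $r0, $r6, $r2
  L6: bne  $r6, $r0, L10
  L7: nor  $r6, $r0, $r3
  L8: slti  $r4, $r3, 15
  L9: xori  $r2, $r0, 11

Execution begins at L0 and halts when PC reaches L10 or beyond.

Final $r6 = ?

[0] or   $r6, $r4, $r4  →  {$r0:0, $r1:11, $r2:4, $r3:7, $r4:8, $r5:5, $r6:8}
[1] beq  $r1, $r3, L4  →  {$r0:0, $r1:11, $r2:4, $r3:7, $r4:8, $r5:5, $r6:8}  ⟨branch fallthrough⟩
[2] add  $r6, $r4, $r2  →  {$r0:0, $r1:11, $r2:4, $r3:7, $r4:8, $r5:5, $r6:12}
[3] nor  $r3, $r1, $r6  →  {$r0:0, $r1:11, $r2:4, $r3:65520, $r4:8, $r5:5, $r6:12}
[4] addi  $r1, $r3, 14  →  {$r0:0, $r1:65534, $r2:4, $r3:65520, $r4:8, $r5:5, $r6:12}
[5] xor  $r0, $r6, $r2  →  {$r0:0, $r1:65534, $r2:4, $r3:65520, $r4:8, $r5:5, $r6:12}
[6] bne  $r6, $r0, L10  →  {$r0:0, $r1:65534, $r2:4, $r3:65520, $r4:8, $r5:5, $r6:12}  ⟨branch taken⟩
[7] nor  $r6, $r0, $r3  →  {$r0:0, $r1:65534, $r2:4, $r3:65520, $r4:8, $r5:5, $r6:15}

15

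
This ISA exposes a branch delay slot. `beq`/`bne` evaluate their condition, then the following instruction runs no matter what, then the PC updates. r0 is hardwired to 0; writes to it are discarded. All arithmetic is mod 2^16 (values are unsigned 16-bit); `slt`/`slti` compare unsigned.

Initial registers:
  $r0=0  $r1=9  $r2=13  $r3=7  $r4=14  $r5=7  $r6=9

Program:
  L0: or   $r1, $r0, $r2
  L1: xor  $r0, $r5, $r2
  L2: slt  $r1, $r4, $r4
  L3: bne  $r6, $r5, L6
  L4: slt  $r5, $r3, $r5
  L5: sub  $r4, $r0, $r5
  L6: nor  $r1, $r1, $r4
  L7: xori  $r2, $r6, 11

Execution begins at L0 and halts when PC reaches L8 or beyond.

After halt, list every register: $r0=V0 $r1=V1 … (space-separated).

[0] or   $r1, $r0, $r2  →  {$r0:0, $r1:13, $r2:13, $r3:7, $r4:14, $r5:7, $r6:9}
[1] xor  $r0, $r5, $r2  →  {$r0:0, $r1:13, $r2:13, $r3:7, $r4:14, $r5:7, $r6:9}
[2] slt  $r1, $r4, $r4  →  {$r0:0, $r1:0, $r2:13, $r3:7, $r4:14, $r5:7, $r6:9}
[3] bne  $r6, $r5, L6  →  {$r0:0, $r1:0, $r2:13, $r3:7, $r4:14, $r5:7, $r6:9}  ⟨branch taken⟩
[4] slt  $r5, $r3, $r5  →  {$r0:0, $r1:0, $r2:13, $r3:7, $r4:14, $r5:0, $r6:9}
[6] nor  $r1, $r1, $r4  →  {$r0:0, $r1:65521, $r2:13, $r3:7, $r4:14, $r5:0, $r6:9}
[7] xori  $r2, $r6, 11  →  {$r0:0, $r1:65521, $r2:2, $r3:7, $r4:14, $r5:0, $r6:9}

$r0=0 $r1=65521 $r2=2 $r3=7 $r4=14 $r5=0 $r6=9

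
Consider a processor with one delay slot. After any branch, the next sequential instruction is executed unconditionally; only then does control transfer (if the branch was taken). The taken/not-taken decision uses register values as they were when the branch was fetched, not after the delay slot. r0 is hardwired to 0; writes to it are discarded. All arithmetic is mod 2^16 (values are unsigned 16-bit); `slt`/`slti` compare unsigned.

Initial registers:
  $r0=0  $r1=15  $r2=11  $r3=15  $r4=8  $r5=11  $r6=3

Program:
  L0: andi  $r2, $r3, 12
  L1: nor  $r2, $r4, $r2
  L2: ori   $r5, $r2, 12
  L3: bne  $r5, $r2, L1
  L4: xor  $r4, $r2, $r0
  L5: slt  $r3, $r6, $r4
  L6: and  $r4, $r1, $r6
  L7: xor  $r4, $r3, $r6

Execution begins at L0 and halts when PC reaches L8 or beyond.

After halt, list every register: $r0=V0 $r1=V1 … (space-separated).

$r0=0 $r1=15 $r2=12 $r3=1 $r4=2 $r5=12 $r6=3

[0] andi  $r2, $r3, 12  →  {$r0:0, $r1:15, $r2:12, $r3:15, $r4:8, $r5:11, $r6:3}
[1] nor  $r2, $r4, $r2  →  {$r0:0, $r1:15, $r2:65523, $r3:15, $r4:8, $r5:11, $r6:3}
[2] ori   $r5, $r2, 12  →  {$r0:0, $r1:15, $r2:65523, $r3:15, $r4:8, $r5:65535, $r6:3}
[3] bne  $r5, $r2, L1  →  {$r0:0, $r1:15, $r2:65523, $r3:15, $r4:8, $r5:65535, $r6:3}  ⟨branch taken⟩
[4] xor  $r4, $r2, $r0  →  {$r0:0, $r1:15, $r2:65523, $r3:15, $r4:65523, $r5:65535, $r6:3}
[1] nor  $r2, $r4, $r2  →  {$r0:0, $r1:15, $r2:12, $r3:15, $r4:65523, $r5:65535, $r6:3}
[2] ori   $r5, $r2, 12  →  {$r0:0, $r1:15, $r2:12, $r3:15, $r4:65523, $r5:12, $r6:3}
[3] bne  $r5, $r2, L1  →  {$r0:0, $r1:15, $r2:12, $r3:15, $r4:65523, $r5:12, $r6:3}  ⟨branch fallthrough⟩
[4] xor  $r4, $r2, $r0  →  {$r0:0, $r1:15, $r2:12, $r3:15, $r4:12, $r5:12, $r6:3}
[5] slt  $r3, $r6, $r4  →  {$r0:0, $r1:15, $r2:12, $r3:1, $r4:12, $r5:12, $r6:3}
[6] and  $r4, $r1, $r6  →  {$r0:0, $r1:15, $r2:12, $r3:1, $r4:3, $r5:12, $r6:3}
[7] xor  $r4, $r3, $r6  →  {$r0:0, $r1:15, $r2:12, $r3:1, $r4:2, $r5:12, $r6:3}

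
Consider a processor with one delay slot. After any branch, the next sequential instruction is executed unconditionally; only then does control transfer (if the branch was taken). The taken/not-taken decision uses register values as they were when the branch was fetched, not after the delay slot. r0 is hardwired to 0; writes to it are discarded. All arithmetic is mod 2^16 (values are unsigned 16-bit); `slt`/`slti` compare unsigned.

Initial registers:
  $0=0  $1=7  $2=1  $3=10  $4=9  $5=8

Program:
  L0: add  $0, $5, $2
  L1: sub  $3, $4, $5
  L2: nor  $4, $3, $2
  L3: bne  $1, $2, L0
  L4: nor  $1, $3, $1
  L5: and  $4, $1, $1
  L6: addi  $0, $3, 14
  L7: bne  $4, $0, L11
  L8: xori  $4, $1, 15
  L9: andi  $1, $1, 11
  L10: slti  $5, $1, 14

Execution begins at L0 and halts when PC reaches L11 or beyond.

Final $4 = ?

65521

PC=0  add  $0, $5, $2        | $0=0 $1=7 $2=1 $3=10 $4=9 $5=8
PC=1  sub  $3, $4, $5        | $0=0 $1=7 $2=1 $3=1 $4=9 $5=8
PC=2  nor  $4, $3, $2        | $0=0 $1=7 $2=1 $3=1 $4=65534 $5=8
PC=3  bne  $1, $2, L0        | $0=0 $1=7 $2=1 $3=1 $4=65534 $5=8  [TAKEN]
PC=4  nor  $1, $3, $1        | $0=0 $1=65528 $2=1 $3=1 $4=65534 $5=8
PC=0  add  $0, $5, $2        | $0=0 $1=65528 $2=1 $3=1 $4=65534 $5=8
PC=1  sub  $3, $4, $5        | $0=0 $1=65528 $2=1 $3=65526 $4=65534 $5=8
PC=2  nor  $4, $3, $2        | $0=0 $1=65528 $2=1 $3=65526 $4=8 $5=8
PC=3  bne  $1, $2, L0        | $0=0 $1=65528 $2=1 $3=65526 $4=8 $5=8  [TAKEN]
PC=4  nor  $1, $3, $1        | $0=0 $1=1 $2=1 $3=65526 $4=8 $5=8
PC=0  add  $0, $5, $2        | $0=0 $1=1 $2=1 $3=65526 $4=8 $5=8
PC=1  sub  $3, $4, $5        | $0=0 $1=1 $2=1 $3=0 $4=8 $5=8
PC=2  nor  $4, $3, $2        | $0=0 $1=1 $2=1 $3=0 $4=65534 $5=8
PC=3  bne  $1, $2, L0        | $0=0 $1=1 $2=1 $3=0 $4=65534 $5=8  [not taken]
PC=4  nor  $1, $3, $1        | $0=0 $1=65534 $2=1 $3=0 $4=65534 $5=8
PC=5  and  $4, $1, $1        | $0=0 $1=65534 $2=1 $3=0 $4=65534 $5=8
PC=6  addi  $0, $3, 14       | $0=0 $1=65534 $2=1 $3=0 $4=65534 $5=8
PC=7  bne  $4, $0, L11       | $0=0 $1=65534 $2=1 $3=0 $4=65534 $5=8  [TAKEN]
PC=8  xori  $4, $1, 15       | $0=0 $1=65534 $2=1 $3=0 $4=65521 $5=8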